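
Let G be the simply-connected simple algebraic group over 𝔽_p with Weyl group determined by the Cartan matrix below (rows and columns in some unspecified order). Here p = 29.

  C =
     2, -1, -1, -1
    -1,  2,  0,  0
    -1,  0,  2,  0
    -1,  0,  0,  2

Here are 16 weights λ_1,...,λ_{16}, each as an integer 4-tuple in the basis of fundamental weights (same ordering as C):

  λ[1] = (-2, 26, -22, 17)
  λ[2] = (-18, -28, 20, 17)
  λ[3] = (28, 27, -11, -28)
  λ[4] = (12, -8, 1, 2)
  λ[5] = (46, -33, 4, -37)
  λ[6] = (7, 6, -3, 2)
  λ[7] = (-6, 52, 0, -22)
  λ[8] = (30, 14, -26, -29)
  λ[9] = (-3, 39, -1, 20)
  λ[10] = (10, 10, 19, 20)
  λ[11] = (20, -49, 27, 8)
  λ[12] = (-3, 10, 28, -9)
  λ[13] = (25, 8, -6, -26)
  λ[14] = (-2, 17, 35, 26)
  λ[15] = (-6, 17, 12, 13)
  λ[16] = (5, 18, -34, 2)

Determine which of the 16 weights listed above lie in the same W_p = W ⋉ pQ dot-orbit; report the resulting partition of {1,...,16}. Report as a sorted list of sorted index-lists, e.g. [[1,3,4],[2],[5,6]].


Cartan matrix: type D_4 (|W|=192); un-permuting the 4 rows.

W_29-reps of the 16 weights in Ā_29 (same 4-coord order as C):

  λ_1 → (2, 5, 1, 4)
  λ_2 → (2, 5, 1, 4)
  λ_3 → (1, 0, 18, 1)
  λ_4 → (6, 7, 2, 3)
  λ_5 → (6, 7, 2, 3)
  λ_6 → (6, 7, 2, 3)
  λ_7 → (1, 3, 1, 19)
  λ_8 → (2, 5, 1, 4)
  λ_9 → (1, 0, 18, 1)
  λ_10 → (6, 7, 2, 3)
  λ_11 → (1, 0, 18, 1)
  λ_12 → (1, 0, 18, 1)
  λ_13 → (1, 3, 1, 19)
  λ_14 → (2, 5, 1, 4)
  λ_15 → (6, 7, 2, 3)
  λ_16 → (1, 3, 1, 19)

4 distinct reps among the 16 weights ⇒ 4 W_29-linkage classes:

[[1, 2, 8, 14], [3, 9, 11, 12], [4, 5, 6, 10, 15], [7, 13, 16]]


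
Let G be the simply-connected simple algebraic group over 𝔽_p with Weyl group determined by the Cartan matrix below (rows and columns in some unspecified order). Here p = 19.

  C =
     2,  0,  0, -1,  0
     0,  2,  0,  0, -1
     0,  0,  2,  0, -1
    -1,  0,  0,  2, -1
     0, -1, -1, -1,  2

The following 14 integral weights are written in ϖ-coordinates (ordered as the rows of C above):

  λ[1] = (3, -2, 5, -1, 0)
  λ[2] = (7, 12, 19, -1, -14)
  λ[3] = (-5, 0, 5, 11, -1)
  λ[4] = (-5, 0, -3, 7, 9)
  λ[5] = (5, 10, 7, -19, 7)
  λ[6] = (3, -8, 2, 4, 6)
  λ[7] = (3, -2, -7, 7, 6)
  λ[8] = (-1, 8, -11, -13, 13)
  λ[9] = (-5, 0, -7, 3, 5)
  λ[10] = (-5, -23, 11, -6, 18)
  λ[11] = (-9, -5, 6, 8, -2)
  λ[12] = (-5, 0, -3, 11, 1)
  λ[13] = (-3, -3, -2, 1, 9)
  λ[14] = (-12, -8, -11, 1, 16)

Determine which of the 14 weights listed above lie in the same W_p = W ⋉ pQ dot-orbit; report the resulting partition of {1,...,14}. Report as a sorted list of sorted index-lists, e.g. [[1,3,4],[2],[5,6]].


Cartan matrix: type D_5 (|W|=1920); un-permuting the 5 rows.

Each λ_j+ρ reduced to Ā_19; 5-tuples below use C's row order:

  λ_1 → (4, 1, 6, 0, 0);  λ_2 → (4, 1, 6, 0, 0);  λ_3 → (4, 1, 6, 0, 0);  λ_4 → (4, 1, 2, 4, 0);  λ_5 → (4, 1, 2, 4, 0);  λ_6 → (4, 7, 3, 0, 0);  λ_7 → (4, 1, 6, 0, 0);  λ_8 → (4, 1, 2, 4, 0);  λ_9 → (4, 1, 6, 0, 0);  λ_10 → (4, 7, 3, 0, 0);  λ_11 → (4, 1, 2, 4, 0);  λ_12 → (4, 1, 2, 4, 0);  λ_13 → (2, 2, 1, 0, 7);  λ_14 → (2, 2, 1, 0, 7)

These 14 weights hit 4 W_19-dot-orbits; sizes (5, 5, 2, 2):

[[1, 2, 3, 7, 9], [4, 5, 8, 11, 12], [6, 10], [13, 14]]


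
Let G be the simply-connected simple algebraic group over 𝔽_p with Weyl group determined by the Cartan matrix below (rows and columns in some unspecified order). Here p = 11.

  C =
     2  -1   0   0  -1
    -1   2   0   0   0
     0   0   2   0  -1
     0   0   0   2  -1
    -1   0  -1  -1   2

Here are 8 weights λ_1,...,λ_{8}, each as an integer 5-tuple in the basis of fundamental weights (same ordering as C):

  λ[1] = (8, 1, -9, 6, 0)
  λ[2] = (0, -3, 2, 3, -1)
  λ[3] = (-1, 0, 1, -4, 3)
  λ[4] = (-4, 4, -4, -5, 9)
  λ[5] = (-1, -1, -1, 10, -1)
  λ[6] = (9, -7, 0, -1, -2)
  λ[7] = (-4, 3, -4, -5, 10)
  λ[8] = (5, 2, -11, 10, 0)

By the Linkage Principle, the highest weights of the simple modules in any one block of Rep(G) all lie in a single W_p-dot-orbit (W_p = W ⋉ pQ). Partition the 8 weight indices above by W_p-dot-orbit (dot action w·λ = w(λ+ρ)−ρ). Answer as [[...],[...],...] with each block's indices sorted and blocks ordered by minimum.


Dynkin diagram of C (from the 8 off-diagonal −1 entries): D_5.

Folding the 8 weights λ_j+ρ into Ā_11 (reps in the given 5-coord order):

  λ_1+ρ ↦ (1, 6, 0, 1, 0);  λ_2+ρ ↦ (0, 1, 2, 3, 1);  λ_3+ρ ↦ (0, 1, 2, 3, 1);  λ_4+ρ ↦ (0, 1, 2, 3, 1);  λ_5+ρ ↦ (0, 0, 0, 11, 0);  λ_6+ρ ↦ (1, 6, 0, 1, 0);  λ_7+ρ ↦ (0, 1, 2, 3, 1);  λ_8+ρ ↦ (1, 6, 0, 1, 0)

Linkage partition of the 8 weights (3 classes, p=11):

[[1, 6, 8], [2, 3, 4, 7], [5]]


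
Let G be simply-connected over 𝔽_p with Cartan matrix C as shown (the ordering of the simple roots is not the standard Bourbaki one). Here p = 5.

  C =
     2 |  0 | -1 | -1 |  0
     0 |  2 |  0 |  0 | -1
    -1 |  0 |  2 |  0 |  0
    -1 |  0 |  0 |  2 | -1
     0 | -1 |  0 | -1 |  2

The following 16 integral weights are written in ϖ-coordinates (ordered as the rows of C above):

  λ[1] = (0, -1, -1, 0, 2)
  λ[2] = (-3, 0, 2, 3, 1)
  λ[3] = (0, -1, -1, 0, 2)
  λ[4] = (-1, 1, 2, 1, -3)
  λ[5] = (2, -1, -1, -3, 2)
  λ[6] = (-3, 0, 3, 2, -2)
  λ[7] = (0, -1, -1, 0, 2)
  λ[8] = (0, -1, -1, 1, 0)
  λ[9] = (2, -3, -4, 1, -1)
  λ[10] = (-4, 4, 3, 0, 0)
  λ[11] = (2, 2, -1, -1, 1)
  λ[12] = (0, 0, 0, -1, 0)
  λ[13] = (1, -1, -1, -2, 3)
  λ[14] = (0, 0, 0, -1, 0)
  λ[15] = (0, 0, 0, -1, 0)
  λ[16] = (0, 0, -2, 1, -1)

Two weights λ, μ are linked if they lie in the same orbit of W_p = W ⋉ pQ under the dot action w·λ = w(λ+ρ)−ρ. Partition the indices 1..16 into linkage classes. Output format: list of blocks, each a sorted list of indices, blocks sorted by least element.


Root system A_5: the 5×5 matrix C matches after relabeling.

Folding the 16 weights λ_j+ρ into Ā_5 (reps in the given 5-coord order):

  1: (1, 0, 0, 1, 3)
  2: (0, 1, 1, 2, 0)
  3: (1, 0, 0, 1, 3)
  4: (0, 0, 3, 0, 2)
  5: (1, 0, 0, 2, 1)
  6: (2, 0, 2, 0, 1)
  7: (1, 0, 0, 1, 3)
  8: (1, 0, 0, 2, 1)
  9: (0, 0, 3, 0, 2)
  10: (1, 1, 1, 0, 1)
  11: (0, 0, 3, 0, 2)
  12: (1, 1, 1, 0, 1)
  13: (1, 0, 0, 1, 3)
  14: (1, 1, 1, 0, 1)
  15: (1, 1, 1, 0, 1)
  16: (0, 1, 1, 2, 0)

These 16 weights hit 6 W_5-dot-orbits; sizes (4, 2, 3, 2, 1, 4):

[[1, 3, 7, 13], [2, 16], [4, 9, 11], [5, 8], [6], [10, 12, 14, 15]]


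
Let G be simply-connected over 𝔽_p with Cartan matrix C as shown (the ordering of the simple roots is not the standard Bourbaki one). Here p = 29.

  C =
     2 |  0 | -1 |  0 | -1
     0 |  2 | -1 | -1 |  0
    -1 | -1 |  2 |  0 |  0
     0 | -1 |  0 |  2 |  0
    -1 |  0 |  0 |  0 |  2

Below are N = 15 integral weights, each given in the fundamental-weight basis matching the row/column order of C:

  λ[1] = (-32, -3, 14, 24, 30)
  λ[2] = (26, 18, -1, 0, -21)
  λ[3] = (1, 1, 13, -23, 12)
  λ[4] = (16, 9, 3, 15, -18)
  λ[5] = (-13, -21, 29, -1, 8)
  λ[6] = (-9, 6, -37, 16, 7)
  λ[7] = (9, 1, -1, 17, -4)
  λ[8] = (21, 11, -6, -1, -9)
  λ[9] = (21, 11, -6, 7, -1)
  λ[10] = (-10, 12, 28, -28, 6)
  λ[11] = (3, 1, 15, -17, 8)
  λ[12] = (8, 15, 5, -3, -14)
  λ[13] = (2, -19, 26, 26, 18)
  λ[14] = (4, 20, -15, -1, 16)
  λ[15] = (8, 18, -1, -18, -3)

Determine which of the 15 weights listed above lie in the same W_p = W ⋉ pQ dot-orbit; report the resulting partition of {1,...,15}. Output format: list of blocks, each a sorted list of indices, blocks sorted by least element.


C ↔ A_5 under row/col permutation; |W(A_5)| = 720.

W_29-reps of the 15 weights in Ā_29 (same 5-coord order as C):

    λ_1+ρ ↦ (4, 14, 2, 0, 7)
    λ_2+ρ ↦ (7, 2, 0, 17, 2)
    λ_3+ρ ↦ (4, 14, 2, 0, 7)
    λ_4+ρ ↦ (1, 8, 3, 2, 0)
    λ_5+ρ ↦ (7, 2, 0, 17, 2)
    λ_6+ρ ↦ (9, 7, 5, 0, 8)
    λ_7+ρ ↦ (7, 2, 0, 17, 2)
    λ_8+ρ ↦ (9, 7, 5, 0, 8)
    λ_9+ρ ↦ (9, 7, 5, 0, 8)
    λ_10+ρ ↦ (4, 14, 2, 0, 7)
    λ_11+ρ ↦ (4, 14, 2, 0, 7)
    λ_12+ρ ↦ (4, 14, 2, 0, 7)
    λ_13+ρ ↦ (7, 2, 0, 17, 2)
    λ_14+ρ ↦ (9, 7, 5, 0, 8)
    λ_15+ρ ↦ (7, 2, 0, 17, 2)

The 15 indices split into 4 linkage classes (same alcove rep ⇔ same W_29-dot-orbit):

[[1, 3, 10, 11, 12], [2, 5, 7, 13, 15], [4], [6, 8, 9, 14]]


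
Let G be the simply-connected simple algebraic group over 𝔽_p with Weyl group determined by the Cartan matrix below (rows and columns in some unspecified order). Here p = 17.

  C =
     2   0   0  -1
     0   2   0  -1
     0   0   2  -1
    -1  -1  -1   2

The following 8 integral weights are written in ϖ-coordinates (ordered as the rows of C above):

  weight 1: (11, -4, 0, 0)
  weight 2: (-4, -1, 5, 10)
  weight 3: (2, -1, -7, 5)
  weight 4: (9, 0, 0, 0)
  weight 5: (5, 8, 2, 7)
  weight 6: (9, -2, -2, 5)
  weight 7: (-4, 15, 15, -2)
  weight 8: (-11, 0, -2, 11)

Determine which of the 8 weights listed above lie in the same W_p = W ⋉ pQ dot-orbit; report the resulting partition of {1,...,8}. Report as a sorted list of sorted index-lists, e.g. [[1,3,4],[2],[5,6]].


Cartan matrix: type D_4 (|W|=192); un-permuting the 4 rows.

λ_j+ρ reflected into Ā_17 (⟨·,θ^∨⟩≤17); 4-tuples as given:

    λ_1 → (10, 1, 1, 1)
    λ_2 → (3, 0, 6, 0)
    λ_3 → (3, 0, 6, 0)
    λ_4 → (10, 1, 1, 1)
    λ_5 → (3, 0, 6, 0)
    λ_6 → (10, 1, 1, 1)
    λ_7 → (10, 1, 1, 1)
    λ_8 → (10, 1, 1, 1)

The 8 indices split into 2 linkage classes (same alcove rep ⇔ same W_17-dot-orbit):

[[1, 4, 6, 7, 8], [2, 3, 5]]


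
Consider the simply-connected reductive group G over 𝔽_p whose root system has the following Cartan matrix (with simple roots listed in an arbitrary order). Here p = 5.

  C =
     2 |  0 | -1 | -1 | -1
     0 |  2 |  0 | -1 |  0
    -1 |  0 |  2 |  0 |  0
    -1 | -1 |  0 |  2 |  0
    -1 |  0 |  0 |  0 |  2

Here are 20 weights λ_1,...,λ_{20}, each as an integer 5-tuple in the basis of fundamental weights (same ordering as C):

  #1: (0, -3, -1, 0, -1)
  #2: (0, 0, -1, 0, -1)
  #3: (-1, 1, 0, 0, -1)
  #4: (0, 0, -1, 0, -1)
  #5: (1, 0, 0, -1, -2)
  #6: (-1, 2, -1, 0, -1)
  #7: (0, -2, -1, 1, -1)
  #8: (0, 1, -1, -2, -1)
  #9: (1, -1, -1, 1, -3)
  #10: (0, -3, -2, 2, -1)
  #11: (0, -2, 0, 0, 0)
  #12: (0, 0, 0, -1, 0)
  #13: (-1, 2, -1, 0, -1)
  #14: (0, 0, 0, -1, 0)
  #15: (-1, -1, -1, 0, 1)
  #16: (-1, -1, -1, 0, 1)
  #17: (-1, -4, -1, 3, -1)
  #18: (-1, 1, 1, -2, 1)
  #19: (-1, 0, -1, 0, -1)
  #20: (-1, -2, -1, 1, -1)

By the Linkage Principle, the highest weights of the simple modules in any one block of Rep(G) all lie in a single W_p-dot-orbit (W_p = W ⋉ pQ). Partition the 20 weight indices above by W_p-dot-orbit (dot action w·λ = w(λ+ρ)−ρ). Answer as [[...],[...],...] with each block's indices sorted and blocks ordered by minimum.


D_5 Cartan matrix, 5 simple roots permuted; ρ=(1,1,1,1,1).

Each λ_j+ρ reduced to Ā_5; 5-tuples below use C's row order:

  [1] (0, 1, 0, 1, 0) · [2] (1, 1, 0, 1, 0) · [3] (0, 2, 1, 1, 0) · [4] (1, 1, 0, 1, 0) · [5] (1, 1, 1, 0, 1) · [6] (0, 3, 0, 1, 0) · [7] (1, 1, 0, 1, 0) · [8] (0, 1, 0, 1, 0) · [9] (0, 0, 0, 1, 2) · [10] (0, 2, 1, 1, 0) · [11] (1, 1, 1, 0, 1) · [12] (1, 1, 1, 0, 1) · [13] (0, 3, 0, 1, 0) · [14] (1, 1, 1, 0, 1) · [15] (0, 0, 0, 1, 2) · [16] (0, 0, 0, 1, 2) · [17] (0, 3, 0, 1, 0) · [18] (1, 1, 1, 0, 1) · [19] (0, 1, 0, 1, 0) · [20] (0, 1, 0, 1, 0)

The 20 indices split into 6 linkage classes (same alcove rep ⇔ same W_5-dot-orbit):

[[1, 8, 19, 20], [2, 4, 7], [3, 10], [5, 11, 12, 14, 18], [6, 13, 17], [9, 15, 16]]


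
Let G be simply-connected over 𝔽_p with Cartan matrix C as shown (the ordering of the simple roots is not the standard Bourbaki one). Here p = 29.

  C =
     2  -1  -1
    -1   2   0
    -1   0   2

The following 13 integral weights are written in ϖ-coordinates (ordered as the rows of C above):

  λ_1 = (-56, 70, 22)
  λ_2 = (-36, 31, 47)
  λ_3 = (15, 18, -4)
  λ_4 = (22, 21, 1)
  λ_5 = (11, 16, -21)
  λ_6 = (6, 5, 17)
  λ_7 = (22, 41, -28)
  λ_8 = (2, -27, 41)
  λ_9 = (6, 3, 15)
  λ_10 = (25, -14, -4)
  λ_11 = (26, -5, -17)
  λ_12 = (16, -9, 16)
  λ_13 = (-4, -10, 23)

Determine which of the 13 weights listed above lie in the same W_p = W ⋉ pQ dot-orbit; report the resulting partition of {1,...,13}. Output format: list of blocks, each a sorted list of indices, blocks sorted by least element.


C ↔ A_3 under row/col permutation; |W(A_3)| = 24.

λ_j+ρ reflected into Ā_29 (⟨·,θ^∨⟩≤29); 3-tuples as given:

  1: (10, 13, 3) · 2: (10, 13, 3) · 3: (10, 13, 3) · 4: (7, 4, 16) · 5: (8, 9, 12) · 6: (7, 4, 16) · 7: (2, 7, 4) · 8: (10, 13, 3) · 9: (7, 4, 16) · 10: (10, 13, 3) · 11: (7, 4, 16) · 12: (9, 3, 12) · 13: (9, 3, 12)

5 distinct reps among the 13 weights ⇒ 5 W_29-linkage classes:

[[1, 2, 3, 8, 10], [4, 6, 9, 11], [5], [7], [12, 13]]


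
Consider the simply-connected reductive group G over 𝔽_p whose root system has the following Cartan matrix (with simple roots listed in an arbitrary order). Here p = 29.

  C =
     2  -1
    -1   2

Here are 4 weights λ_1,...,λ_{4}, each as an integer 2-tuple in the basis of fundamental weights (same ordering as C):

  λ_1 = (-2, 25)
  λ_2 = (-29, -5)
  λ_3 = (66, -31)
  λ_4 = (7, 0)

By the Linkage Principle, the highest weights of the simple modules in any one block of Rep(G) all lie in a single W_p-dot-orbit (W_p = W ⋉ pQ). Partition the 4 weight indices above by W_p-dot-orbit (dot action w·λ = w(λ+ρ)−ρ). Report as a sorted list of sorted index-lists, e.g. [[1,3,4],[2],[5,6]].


Root system A_2: the 2×2 matrix C matches after relabeling.

Ā_29 reps of the 4 weights (A_2, coords as presented):

    λ_1+ρ ↦ (1, 25)
    λ_2+ρ ↦ (1, 25)
    λ_3+ρ ↦ (8, 1)
    λ_4+ρ ↦ (8, 1)

These 4 weights hit 2 W_29-dot-orbits; sizes (2, 2):

[[1, 2], [3, 4]]


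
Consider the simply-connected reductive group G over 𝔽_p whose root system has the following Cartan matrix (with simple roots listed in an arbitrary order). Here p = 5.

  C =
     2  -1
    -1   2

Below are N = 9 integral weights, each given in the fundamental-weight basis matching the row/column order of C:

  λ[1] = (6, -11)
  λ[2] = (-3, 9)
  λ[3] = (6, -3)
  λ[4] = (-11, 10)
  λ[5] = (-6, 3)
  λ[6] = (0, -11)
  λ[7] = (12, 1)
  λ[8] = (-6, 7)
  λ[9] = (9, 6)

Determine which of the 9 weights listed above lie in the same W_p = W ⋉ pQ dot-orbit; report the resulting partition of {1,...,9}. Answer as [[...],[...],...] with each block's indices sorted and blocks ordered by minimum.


C ↔ A_2 under row/col permutation; |W(A_2)| = 6.

Alcove-folded reps (p=5, 9 weights, presented ϖ-order):

  1: (2, 0);  2: (3, 0);  3: (3, 0);  4: (1, 4);  5: (4, 1);  6: (0, 4);  7: (2, 0);  8: (2, 0);  9: (3, 0)

Partition of {1..9} into 5 W_5-dot-orbits:

[[1, 7, 8], [2, 3, 9], [4], [5], [6]]


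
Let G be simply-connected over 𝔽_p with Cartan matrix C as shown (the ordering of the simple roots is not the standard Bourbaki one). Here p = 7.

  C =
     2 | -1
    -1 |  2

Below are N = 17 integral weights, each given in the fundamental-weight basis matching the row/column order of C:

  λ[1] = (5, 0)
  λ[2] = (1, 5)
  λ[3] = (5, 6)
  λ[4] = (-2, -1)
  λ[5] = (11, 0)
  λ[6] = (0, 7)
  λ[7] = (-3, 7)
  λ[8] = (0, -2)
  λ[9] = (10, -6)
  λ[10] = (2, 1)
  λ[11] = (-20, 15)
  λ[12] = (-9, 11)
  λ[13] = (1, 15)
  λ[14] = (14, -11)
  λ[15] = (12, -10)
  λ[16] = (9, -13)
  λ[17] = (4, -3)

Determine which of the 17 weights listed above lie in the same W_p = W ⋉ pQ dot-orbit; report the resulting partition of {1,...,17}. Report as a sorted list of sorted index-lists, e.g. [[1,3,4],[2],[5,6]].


Dynkin diagram of C (from the 2 off-diagonal −1 entries): A_2.

λ_j+ρ reflected into Ā_7 (⟨·,θ^∨⟩≤7); 2-tuples as given:

  λ_1+ρ ↦ (6, 1) · λ_2+ρ ↦ (1, 5) · λ_3+ρ ↦ (0, 1) · λ_4+ρ ↦ (0, 1) · λ_5+ρ ↦ (1, 5) · λ_6+ρ ↦ (1, 5) · λ_7+ρ ↦ (1, 5) · λ_8+ρ ↦ (0, 1) · λ_9+ρ ↦ (2, 1) · λ_10+ρ ↦ (3, 2) · λ_11+ρ ↦ (3, 2) · λ_12+ρ ↦ (2, 1) · λ_13+ρ ↦ (3, 2) · λ_14+ρ ↦ (2, 1) · λ_15+ρ ↦ (2, 1) · λ_16+ρ ↦ (3, 2) · λ_17+ρ ↦ (3, 2)

These 17 weights hit 5 W_7-dot-orbits; sizes (1, 4, 3, 4, 5):

[[1], [2, 5, 6, 7], [3, 4, 8], [9, 12, 14, 15], [10, 11, 13, 16, 17]]


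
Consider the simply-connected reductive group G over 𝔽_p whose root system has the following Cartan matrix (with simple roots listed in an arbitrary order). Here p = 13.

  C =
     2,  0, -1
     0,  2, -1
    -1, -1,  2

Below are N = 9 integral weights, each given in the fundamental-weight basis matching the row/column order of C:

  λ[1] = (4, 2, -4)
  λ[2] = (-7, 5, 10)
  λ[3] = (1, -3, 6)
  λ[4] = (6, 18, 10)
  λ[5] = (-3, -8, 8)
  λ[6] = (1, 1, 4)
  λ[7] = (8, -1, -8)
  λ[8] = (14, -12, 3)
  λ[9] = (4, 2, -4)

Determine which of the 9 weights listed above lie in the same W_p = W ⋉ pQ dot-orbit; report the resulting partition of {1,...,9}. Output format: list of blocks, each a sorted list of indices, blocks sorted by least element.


Type A_3, rank 3, |W|=24; reorder rows/cols to standard.

λ_j+ρ reflected into Ā_13 (⟨·,θ^∨⟩≤13); 3-tuples as given:

  λ_1 → (2, 0, 3);  λ_2 → (2, 2, 5);  λ_3 → (2, 2, 5);  λ_4 → (2, 2, 5);  λ_5 → (2, 7, 0);  λ_6 → (2, 2, 5);  λ_7 → (2, 7, 0);  λ_8 → (2, 2, 5);  λ_9 → (2, 0, 3)

Partition of {1..9} into 3 W_13-dot-orbits:

[[1, 9], [2, 3, 4, 6, 8], [5, 7]]


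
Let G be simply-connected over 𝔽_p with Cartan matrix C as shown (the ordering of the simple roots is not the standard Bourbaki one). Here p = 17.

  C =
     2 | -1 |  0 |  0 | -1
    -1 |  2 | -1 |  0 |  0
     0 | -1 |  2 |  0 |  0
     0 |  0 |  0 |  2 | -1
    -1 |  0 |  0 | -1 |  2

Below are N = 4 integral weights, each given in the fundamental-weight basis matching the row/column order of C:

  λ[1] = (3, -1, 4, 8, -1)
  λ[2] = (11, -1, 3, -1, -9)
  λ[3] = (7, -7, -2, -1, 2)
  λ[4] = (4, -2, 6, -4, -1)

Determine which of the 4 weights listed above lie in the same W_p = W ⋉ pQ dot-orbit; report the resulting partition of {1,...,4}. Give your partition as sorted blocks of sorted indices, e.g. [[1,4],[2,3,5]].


Type A_5, rank 5, |W|=720; reorder rows/cols to standard.

Ā_17 reps of the 4 weights (A_5, coords as presented):

  λ_1+ρ ↦ (4, 0, 4, 8, 0);  λ_2+ρ ↦ (4, 0, 4, 8, 0);  λ_3+ρ ↦ (1, 1, 6, 0, 3);  λ_4+ρ ↦ (1, 1, 6, 0, 3)

The 4 indices split into 2 linkage classes (same alcove rep ⇔ same W_17-dot-orbit):

[[1, 2], [3, 4]]


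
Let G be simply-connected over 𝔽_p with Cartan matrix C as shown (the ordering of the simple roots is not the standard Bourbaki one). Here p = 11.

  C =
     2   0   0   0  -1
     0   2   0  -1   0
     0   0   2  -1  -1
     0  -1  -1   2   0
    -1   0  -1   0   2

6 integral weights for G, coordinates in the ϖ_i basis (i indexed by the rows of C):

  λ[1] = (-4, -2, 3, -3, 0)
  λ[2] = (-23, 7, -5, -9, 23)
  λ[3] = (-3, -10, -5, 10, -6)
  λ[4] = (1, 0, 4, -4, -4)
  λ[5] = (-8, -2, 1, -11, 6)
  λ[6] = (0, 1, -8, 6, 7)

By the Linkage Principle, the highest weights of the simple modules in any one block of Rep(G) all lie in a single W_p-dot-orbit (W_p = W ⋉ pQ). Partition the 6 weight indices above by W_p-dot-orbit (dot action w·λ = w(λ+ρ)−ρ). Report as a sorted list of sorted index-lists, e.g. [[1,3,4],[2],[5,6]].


Root system A_5: the 5×5 matrix C matches after relabeling.

Each λ_j+ρ reduced to Ā_11; 5-tuples below use C's row order:

  λ_1+ρ ↦ (1, 2, 1, 0, 1);  λ_2+ρ ↦ (1, 2, 7, 0, 1);  λ_3+ρ ↦ (2, 0, 5, 2, 2);  λ_4+ρ ↦ (1, 2, 1, 0, 1);  λ_5+ρ ↦ (1, 2, 7, 0, 1);  λ_6+ρ ↦ (1, 2, 7, 0, 1)

Grouping the 6 weights by Ā_11-representative: 3 linkage classes.

[[1, 4], [2, 5, 6], [3]]


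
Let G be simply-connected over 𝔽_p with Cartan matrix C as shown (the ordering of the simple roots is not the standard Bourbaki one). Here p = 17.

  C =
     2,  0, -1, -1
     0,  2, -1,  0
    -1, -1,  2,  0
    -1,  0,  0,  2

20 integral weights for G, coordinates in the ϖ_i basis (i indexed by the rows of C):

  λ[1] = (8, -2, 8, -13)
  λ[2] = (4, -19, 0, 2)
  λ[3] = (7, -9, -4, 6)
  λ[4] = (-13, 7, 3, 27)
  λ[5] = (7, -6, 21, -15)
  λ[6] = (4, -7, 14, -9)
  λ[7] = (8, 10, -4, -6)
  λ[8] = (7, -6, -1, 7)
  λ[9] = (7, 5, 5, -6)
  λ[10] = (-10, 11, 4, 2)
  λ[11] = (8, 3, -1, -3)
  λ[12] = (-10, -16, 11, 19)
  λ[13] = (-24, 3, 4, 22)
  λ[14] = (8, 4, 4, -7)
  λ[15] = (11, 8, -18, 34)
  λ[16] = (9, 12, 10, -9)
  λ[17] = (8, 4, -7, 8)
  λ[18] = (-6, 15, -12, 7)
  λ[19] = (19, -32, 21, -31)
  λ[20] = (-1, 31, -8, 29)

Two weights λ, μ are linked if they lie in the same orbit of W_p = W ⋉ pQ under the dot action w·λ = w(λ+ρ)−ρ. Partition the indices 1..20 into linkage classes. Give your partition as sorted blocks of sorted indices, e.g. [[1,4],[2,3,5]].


Dynkin diagram of C (from the 6 off-diagonal −1 entries): A_4.

W_17-reps of the 20 weights in Ā_17 (same 4-coord order as C):

  [1] (3, 0, 5, 8);  [2] (3, 0, 5, 8);  [3] (3, 3, 5, 4);  [4] (1, 8, 3, 5);  [5] (1, 8, 3, 5);  [6] (3, 3, 6, 2);  [7] (1, 8, 3, 5);  [8] (3, 0, 5, 8);  [9] (3, 3, 6, 2);  [10] (1, 8, 3, 5);  [11] (7, 4, 0, 2);  [12] (3, 3, 6, 2);  [13] (1, 8, 3, 5);  [14] (3, 3, 5, 4);  [15] (0, 1, 4, 8);  [16] (7, 4, 0, 2);  [17] (3, 0, 5, 8);  [18] (3, 0, 5, 8);  [19] (3, 3, 5, 4);  [20] (7, 4, 0, 2)

These 20 weights hit 6 W_17-dot-orbits; sizes (5, 3, 5, 3, 3, 1):

[[1, 2, 8, 17, 18], [3, 14, 19], [4, 5, 7, 10, 13], [6, 9, 12], [11, 16, 20], [15]]


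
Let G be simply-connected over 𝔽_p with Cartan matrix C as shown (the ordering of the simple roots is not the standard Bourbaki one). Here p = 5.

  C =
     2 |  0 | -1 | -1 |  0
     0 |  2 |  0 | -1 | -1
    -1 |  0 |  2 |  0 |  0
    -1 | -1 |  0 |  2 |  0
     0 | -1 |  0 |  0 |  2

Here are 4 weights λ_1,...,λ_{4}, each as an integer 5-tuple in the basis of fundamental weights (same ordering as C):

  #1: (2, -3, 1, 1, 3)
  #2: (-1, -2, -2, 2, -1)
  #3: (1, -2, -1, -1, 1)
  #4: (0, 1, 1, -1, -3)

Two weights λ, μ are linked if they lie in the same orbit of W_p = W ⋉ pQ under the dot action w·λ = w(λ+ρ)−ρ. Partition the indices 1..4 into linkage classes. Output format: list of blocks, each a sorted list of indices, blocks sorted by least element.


A_5 Cartan matrix, 5 simple roots permuted; ρ=(1,1,1,1,1).

Folding the 4 weights λ_j+ρ into Ā_5 (reps in the given 5-coord order):

  1: (1, 0, 2, 0, 2)
  2: (1, 0, 0, 1, 1)
  3: (1, 0, 0, 1, 1)
  4: (1, 0, 2, 0, 2)

Grouping the 4 weights by Ā_5-representative: 2 linkage classes.

[[1, 4], [2, 3]]


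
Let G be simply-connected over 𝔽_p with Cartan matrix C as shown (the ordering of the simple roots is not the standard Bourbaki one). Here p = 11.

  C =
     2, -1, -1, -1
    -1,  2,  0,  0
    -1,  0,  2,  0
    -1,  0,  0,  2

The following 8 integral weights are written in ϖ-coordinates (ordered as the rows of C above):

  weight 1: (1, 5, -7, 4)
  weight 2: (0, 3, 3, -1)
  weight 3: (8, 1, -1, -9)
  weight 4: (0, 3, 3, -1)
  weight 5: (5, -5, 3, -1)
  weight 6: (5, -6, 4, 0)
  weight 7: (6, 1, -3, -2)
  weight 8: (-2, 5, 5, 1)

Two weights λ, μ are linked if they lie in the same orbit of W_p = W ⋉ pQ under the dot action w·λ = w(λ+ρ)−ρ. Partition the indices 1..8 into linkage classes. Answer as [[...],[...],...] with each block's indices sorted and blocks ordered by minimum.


C ↔ D_4 under row/col permutation; |W(D_4)| = 192.

Folding the 8 weights λ_j+ρ into Ā_11 (reps in the given 4-coord order):

    1: (2, 2, 2, 1)
    2: (1, 4, 4, 0)
    3: (0, 2, 0, 8)
    4: (1, 4, 4, 0)
    5: (1, 4, 4, 0)
    6: (1, 4, 4, 0)
    7: (2, 2, 2, 1)
    8: (1, 4, 4, 0)

These 8 weights hit 3 W_11-dot-orbits; sizes (2, 5, 1):

[[1, 7], [2, 4, 5, 6, 8], [3]]


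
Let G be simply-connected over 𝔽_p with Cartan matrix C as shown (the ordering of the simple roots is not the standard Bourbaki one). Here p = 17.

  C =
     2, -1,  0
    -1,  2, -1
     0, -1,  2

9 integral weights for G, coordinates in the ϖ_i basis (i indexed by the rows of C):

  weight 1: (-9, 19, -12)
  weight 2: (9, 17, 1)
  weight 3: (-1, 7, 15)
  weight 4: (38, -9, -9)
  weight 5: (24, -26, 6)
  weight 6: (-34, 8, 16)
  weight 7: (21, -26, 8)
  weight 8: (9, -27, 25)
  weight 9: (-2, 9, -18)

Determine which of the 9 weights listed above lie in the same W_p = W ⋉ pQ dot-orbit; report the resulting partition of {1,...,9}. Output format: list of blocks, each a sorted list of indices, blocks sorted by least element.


Type A_3, rank 3, |W|=24; reorder rows/cols to standard.

Folding the 9 weights λ_j+ρ into Ā_17 (reps in the given 3-coord order):

  [1] (5, 1, 8) · [2] (2, 4, 10) · [3] (7, 1, 9) · [4] (5, 1, 8) · [5] (7, 1, 9) · [6] (7, 1, 9) · [7] (5, 1, 8) · [8] (7, 1, 9) · [9] (7, 1, 9)

Partition of {1..9} into 3 W_17-dot-orbits:

[[1, 4, 7], [2], [3, 5, 6, 8, 9]]


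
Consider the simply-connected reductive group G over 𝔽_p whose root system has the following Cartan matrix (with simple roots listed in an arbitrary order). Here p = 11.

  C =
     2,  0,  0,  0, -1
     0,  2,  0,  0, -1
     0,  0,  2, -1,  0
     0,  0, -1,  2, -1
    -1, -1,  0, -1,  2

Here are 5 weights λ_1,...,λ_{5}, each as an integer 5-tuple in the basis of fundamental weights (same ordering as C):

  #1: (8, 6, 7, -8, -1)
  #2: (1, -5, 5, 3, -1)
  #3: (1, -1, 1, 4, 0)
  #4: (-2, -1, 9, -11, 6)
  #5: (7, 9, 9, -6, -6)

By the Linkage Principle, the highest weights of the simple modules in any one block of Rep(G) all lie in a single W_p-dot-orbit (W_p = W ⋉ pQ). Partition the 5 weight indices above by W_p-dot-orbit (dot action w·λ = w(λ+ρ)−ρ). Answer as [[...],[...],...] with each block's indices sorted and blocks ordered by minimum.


Type D_5, rank 5, |W|=1920; reorder rows/cols to standard.

W_11-reps of the 5 weights in Ā_11 (same 5-coord order as C):

  1: (2, 0, 5, 1, 1)
  2: (2, 0, 5, 1, 1)
  3: (2, 0, 2, 0, 1)
  4: (0, 1, 0, 1, 3)
  5: (2, 0, 2, 0, 1)

These 5 weights hit 3 W_11-dot-orbits; sizes (2, 2, 1):

[[1, 2], [3, 5], [4]]


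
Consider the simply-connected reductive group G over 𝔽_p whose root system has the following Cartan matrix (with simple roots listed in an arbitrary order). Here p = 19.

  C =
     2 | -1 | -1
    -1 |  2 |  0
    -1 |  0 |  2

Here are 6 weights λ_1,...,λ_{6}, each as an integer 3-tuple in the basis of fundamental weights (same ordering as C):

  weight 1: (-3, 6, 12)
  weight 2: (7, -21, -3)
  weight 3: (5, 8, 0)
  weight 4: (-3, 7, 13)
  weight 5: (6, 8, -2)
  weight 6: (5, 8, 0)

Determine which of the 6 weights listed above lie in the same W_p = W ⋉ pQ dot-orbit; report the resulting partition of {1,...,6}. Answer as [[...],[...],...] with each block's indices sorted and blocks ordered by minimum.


Cartan matrix: type A_3 (|W|=24); un-permuting the 3 rows.

Each λ_j+ρ reduced to Ā_19; 3-tuples below use C's row order:

    λ_1 → (2, 5, 11)
    λ_2 → (2, 5, 11)
    λ_3 → (6, 9, 1)
    λ_4 → (2, 5, 11)
    λ_5 → (6, 9, 1)
    λ_6 → (6, 9, 1)

Grouping the 6 weights by Ā_19-representative: 2 linkage classes.

[[1, 2, 4], [3, 5, 6]]


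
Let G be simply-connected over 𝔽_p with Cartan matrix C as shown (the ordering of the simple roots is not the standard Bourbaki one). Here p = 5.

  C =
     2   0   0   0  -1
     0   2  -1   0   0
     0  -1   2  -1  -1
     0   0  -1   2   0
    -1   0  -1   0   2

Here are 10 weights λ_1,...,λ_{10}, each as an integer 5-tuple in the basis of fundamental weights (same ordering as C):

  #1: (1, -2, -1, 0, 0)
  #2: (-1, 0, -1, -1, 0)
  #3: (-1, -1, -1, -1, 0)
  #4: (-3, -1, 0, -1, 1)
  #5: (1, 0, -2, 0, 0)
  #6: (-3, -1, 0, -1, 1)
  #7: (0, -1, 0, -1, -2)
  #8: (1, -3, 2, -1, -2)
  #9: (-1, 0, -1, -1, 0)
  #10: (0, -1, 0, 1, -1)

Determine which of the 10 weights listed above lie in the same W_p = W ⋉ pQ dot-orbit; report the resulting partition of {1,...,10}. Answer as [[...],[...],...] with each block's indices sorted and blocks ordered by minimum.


Root system D_5: the 5×5 matrix C matches after relabeling.

λ_j+ρ reflected into Ā_5 (⟨·,θ^∨⟩≤5); 5-tuples as given:

    [1] (2, 0, 1, 0, 0)
    [2] (0, 1, 0, 0, 1)
    [3] (0, 0, 0, 0, 1)
    [4] (2, 0, 1, 0, 0)
    [5] (2, 0, 1, 0, 0)
    [6] (2, 0, 1, 0, 0)
    [7] (0, 0, 0, 0, 1)
    [8] (1, 2, 0, 0, 1)
    [9] (0, 1, 0, 0, 1)
    [10] (1, 0, 1, 2, 0)

These 10 weights hit 5 W_5-dot-orbits; sizes (4, 2, 2, 1, 1):

[[1, 4, 5, 6], [2, 9], [3, 7], [8], [10]]


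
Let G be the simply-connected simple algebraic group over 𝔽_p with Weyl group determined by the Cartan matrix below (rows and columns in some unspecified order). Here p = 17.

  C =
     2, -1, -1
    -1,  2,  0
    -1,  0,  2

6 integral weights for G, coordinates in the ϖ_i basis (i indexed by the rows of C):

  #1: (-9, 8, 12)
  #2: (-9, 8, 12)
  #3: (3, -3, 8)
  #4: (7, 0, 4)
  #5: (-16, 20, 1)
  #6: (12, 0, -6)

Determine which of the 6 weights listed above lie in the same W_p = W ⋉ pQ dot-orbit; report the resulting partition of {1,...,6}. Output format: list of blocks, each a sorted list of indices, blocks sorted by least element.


Cartan matrix: type A_3 (|W|=24); un-permuting the 3 rows.

Alcove-folded reps (p=17, 6 weights, presented ϖ-order):

  1: (8, 1, 5) · 2: (8, 1, 5) · 3: (2, 2, 9) · 4: (8, 1, 5) · 5: (2, 2, 9) · 6: (8, 1, 5)

2 distinct reps among the 6 weights ⇒ 2 W_17-linkage classes:

[[1, 2, 4, 6], [3, 5]]


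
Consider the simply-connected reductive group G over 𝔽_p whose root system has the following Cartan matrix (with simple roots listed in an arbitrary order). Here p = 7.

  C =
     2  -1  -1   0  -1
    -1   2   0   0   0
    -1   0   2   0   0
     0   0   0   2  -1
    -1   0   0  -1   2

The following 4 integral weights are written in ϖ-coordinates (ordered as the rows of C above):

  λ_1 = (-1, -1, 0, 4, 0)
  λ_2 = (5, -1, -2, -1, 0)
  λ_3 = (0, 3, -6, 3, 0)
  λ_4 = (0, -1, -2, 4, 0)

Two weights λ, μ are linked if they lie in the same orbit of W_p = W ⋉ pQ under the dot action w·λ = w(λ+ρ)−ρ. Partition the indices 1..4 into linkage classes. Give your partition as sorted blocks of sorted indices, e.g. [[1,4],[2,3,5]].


C ↔ D_5 under row/col permutation; |W(D_5)| = 1920.

W_7-reps of the 4 weights in Ā_7 (same 5-coord order as C):

  1: (0, 0, 1, 5, 0);  2: (0, 0, 1, 5, 0);  3: (1, 0, 1, 1, 0);  4: (0, 0, 1, 5, 0)

Linkage partition of the 4 weights (2 classes, p=7):

[[1, 2, 4], [3]]


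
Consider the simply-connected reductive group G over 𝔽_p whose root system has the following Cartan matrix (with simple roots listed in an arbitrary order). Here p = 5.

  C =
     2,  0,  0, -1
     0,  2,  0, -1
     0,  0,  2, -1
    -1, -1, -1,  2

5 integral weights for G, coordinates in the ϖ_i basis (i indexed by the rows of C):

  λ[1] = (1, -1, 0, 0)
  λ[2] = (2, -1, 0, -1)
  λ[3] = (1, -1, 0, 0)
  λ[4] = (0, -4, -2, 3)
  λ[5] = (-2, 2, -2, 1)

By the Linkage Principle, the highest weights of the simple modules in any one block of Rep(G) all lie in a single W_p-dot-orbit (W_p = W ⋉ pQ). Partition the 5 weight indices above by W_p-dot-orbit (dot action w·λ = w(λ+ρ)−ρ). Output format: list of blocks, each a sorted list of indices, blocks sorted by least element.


D_4 Cartan matrix, 4 simple roots permuted; ρ=(1,1,1,1).

Alcove-folded reps (p=5, 5 weights, presented ϖ-order):

  λ_1 → (2, 0, 1, 1)
  λ_2 → (3, 0, 1, 0)
  λ_3 → (2, 0, 1, 1)
  λ_4 → (1, 3, 1, 0)
  λ_5 → (1, 3, 1, 0)

These 5 weights hit 3 W_5-dot-orbits; sizes (2, 1, 2):

[[1, 3], [2], [4, 5]]


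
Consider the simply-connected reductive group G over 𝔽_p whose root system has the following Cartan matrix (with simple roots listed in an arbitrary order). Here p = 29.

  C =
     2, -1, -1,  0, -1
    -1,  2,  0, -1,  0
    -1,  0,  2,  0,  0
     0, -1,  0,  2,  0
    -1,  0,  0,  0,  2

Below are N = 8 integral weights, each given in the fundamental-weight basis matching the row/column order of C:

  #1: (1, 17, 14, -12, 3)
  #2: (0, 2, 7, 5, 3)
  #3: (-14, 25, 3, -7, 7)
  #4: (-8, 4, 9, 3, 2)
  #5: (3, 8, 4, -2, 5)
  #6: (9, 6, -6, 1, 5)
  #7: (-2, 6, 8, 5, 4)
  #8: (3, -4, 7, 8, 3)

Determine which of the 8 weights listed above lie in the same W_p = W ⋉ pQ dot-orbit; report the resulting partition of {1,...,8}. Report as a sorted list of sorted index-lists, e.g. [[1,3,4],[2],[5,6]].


Cartan matrix: type D_5 (|W|=1920); un-permuting the 5 rows.

Ā_29 reps of the 8 weights (D_5, coords as presented):

  1: (4, 1, 5, 1, 6);  2: (1, 3, 8, 6, 4);  3: (1, 3, 8, 6, 4);  4: (1, 2, 3, 2, 4);  5: (4, 1, 5, 1, 6);  6: (4, 1, 5, 1, 6);  7: (1, 3, 8, 6, 4);  8: (1, 3, 8, 6, 4)

Partition of {1..8} into 3 W_29-dot-orbits:

[[1, 5, 6], [2, 3, 7, 8], [4]]


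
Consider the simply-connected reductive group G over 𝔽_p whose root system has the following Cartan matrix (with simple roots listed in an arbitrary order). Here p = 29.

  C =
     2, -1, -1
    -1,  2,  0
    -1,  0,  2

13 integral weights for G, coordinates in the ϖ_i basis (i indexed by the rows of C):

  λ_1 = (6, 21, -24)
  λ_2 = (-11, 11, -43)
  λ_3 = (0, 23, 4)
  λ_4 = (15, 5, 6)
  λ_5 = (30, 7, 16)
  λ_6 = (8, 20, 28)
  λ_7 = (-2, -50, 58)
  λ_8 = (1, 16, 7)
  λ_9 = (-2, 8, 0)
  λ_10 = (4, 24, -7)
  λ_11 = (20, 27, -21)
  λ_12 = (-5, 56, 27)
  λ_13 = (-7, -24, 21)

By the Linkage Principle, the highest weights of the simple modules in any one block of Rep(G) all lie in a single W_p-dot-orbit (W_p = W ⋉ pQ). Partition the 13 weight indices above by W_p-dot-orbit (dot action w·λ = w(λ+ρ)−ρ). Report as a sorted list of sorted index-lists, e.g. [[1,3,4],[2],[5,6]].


Cartan matrix: type A_3 (|W|=24); un-permuting the 3 rows.

Ā_29 reps of the 13 weights (A_3, coords as presented):

  [1] (16, 6, 7) · [2] (11, 6, 2) · [3] (1, 23, 4) · [4] (16, 6, 7) · [5] (2, 17, 8) · [6] (1, 8, 0) · [7] (1, 8, 0) · [8] (2, 17, 8) · [9] (1, 8, 0) · [10] (1, 23, 4) · [11] (1, 8, 0) · [12] (1, 23, 4) · [13] (16, 6, 7)

Grouping the 13 weights by Ā_29-representative: 5 linkage classes.

[[1, 4, 13], [2], [3, 10, 12], [5, 8], [6, 7, 9, 11]]


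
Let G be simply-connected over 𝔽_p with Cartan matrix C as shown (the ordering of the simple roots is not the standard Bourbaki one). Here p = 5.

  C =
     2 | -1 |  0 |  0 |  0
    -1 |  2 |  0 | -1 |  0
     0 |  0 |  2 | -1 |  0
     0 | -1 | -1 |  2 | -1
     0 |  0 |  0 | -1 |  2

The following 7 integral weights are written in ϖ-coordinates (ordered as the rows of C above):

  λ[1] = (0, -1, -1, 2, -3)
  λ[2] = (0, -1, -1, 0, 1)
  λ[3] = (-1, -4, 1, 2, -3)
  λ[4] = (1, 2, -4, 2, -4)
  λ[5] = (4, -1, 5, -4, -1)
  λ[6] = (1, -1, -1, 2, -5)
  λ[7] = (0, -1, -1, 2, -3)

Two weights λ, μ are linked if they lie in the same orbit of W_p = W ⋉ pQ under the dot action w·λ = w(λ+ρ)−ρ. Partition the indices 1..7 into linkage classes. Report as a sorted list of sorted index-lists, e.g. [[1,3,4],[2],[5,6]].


Root system D_5: the 5×5 matrix C matches after relabeling.

Folding the 7 weights λ_j+ρ into Ā_5 (reps in the given 5-coord order):

  [1] (1, 0, 0, 1, 2) · [2] (1, 0, 0, 1, 2) · [3] (1, 2, 0, 0, 0) · [4] (1, 2, 0, 0, 0) · [5] (1, 2, 0, 0, 0) · [6] (1, 0, 0, 1, 2) · [7] (1, 0, 0, 1, 2)

Grouping the 7 weights by Ā_5-representative: 2 linkage classes.

[[1, 2, 6, 7], [3, 4, 5]]


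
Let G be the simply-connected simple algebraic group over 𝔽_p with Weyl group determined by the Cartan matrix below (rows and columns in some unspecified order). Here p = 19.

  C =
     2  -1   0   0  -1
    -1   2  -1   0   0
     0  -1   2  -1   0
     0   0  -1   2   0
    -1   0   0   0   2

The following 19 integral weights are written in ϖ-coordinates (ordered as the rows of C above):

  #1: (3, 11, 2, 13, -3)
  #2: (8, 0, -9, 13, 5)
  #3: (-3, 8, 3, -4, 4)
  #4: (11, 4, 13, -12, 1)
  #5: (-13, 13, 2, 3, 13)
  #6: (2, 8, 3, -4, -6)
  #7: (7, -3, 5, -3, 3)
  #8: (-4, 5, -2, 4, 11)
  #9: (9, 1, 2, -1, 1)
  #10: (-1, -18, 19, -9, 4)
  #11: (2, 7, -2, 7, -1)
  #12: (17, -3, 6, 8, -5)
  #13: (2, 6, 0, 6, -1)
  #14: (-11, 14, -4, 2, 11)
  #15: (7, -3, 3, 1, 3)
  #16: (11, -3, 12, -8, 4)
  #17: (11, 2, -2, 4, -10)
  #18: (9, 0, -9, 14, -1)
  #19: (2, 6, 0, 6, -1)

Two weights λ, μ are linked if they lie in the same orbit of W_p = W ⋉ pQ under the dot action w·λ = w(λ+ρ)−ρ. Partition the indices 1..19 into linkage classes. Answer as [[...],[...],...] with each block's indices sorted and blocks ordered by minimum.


Cartan matrix: type A_5 (|W|=720); un-permuting the 5 rows.

Folding the 19 weights λ_j+ρ into Ā_19 (reps in the given 5-coord order):

  [1] (10, 2, 3, 0, 2) · [2] (2, 7, 1, 3, 3) · [3] (2, 7, 1, 3, 3) · [4] (0, 5, 0, 2, 11) · [5] (10, 2, 3, 0, 2) · [6] (2, 7, 1, 3, 3) · [7] (6, 2, 2, 2, 4) · [8] (3, 2, 1, 4, 9) · [9] (10, 2, 3, 0, 2) · [10] (0, 5, 0, 2, 11) · [11] (3, 7, 1, 7, 0) · [12] (3, 2, 1, 4, 9) · [13] (3, 7, 1, 7, 0) · [14] (10, 2, 3, 0, 2) · [15] (6, 2, 2, 2, 4) · [16] (6, 2, 2, 2, 4) · [17] (3, 2, 1, 4, 9) · [18] (3, 7, 1, 7, 0) · [19] (3, 7, 1, 7, 0)

6 distinct reps among the 19 weights ⇒ 6 W_19-linkage classes:

[[1, 5, 9, 14], [2, 3, 6], [4, 10], [7, 15, 16], [8, 12, 17], [11, 13, 18, 19]]


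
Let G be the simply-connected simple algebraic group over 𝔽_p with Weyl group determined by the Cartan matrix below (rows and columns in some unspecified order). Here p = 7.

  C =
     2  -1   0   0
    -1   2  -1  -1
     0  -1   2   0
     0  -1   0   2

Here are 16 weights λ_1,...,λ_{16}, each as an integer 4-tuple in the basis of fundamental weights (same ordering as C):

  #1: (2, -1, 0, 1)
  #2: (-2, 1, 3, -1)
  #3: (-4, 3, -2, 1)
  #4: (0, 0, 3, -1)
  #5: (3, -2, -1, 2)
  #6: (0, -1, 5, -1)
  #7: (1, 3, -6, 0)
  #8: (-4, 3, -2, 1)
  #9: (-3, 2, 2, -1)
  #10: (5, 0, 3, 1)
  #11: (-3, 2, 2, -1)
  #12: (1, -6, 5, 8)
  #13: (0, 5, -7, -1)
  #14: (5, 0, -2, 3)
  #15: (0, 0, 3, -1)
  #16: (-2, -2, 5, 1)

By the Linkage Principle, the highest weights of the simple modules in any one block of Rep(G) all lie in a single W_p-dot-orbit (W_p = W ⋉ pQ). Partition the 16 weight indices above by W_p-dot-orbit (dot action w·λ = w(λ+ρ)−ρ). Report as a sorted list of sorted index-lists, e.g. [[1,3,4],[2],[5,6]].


Dynkin diagram of C (from the 6 off-diagonal −1 entries): D_4.

Ā_7 reps of the 16 weights (D_4, coords as presented):

  [1] (3, 0, 1, 2) · [2] (1, 1, 4, 0) · [3] (3, 0, 1, 2) · [4] (1, 1, 4, 0) · [5] (3, 0, 1, 2) · [6] (1, 0, 6, 0) · [7] (1, 1, 4, 0) · [8] (3, 0, 1, 2) · [9] (2, 1, 3, 0) · [10] (0, 0, 2, 4) · [11] (2, 1, 3, 0) · [12] (0, 1, 2, 1) · [13] (1, 0, 6, 0) · [14] (2, 1, 3, 0) · [15] (1, 1, 4, 0) · [16] (1, 1, 4, 0)

The 16 indices split into 6 linkage classes (same alcove rep ⇔ same W_7-dot-orbit):

[[1, 3, 5, 8], [2, 4, 7, 15, 16], [6, 13], [9, 11, 14], [10], [12]]


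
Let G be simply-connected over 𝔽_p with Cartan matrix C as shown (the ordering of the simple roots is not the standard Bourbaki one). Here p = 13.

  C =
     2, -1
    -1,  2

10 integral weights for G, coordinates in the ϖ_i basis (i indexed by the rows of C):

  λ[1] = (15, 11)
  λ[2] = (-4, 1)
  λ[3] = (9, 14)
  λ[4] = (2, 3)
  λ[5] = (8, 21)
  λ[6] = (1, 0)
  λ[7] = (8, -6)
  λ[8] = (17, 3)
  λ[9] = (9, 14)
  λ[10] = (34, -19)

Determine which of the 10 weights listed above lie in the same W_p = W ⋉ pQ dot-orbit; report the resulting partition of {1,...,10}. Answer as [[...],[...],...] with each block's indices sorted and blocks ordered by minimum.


Root system A_2: the 2×2 matrix C matches after relabeling.

Folding the 10 weights λ_j+ρ into Ā_13 (reps in the given 2-coord order):

  λ_1+ρ ↦ (2, 1) · λ_2+ρ ↦ (2, 1) · λ_3+ρ ↦ (2, 1) · λ_4+ρ ↦ (3, 4) · λ_5+ρ ↦ (4, 5) · λ_6+ρ ↦ (2, 1) · λ_7+ρ ↦ (4, 5) · λ_8+ρ ↦ (4, 5) · λ_9+ρ ↦ (2, 1) · λ_10+ρ ↦ (4, 5)

These 10 weights hit 3 W_13-dot-orbits; sizes (5, 1, 4):

[[1, 2, 3, 6, 9], [4], [5, 7, 8, 10]]


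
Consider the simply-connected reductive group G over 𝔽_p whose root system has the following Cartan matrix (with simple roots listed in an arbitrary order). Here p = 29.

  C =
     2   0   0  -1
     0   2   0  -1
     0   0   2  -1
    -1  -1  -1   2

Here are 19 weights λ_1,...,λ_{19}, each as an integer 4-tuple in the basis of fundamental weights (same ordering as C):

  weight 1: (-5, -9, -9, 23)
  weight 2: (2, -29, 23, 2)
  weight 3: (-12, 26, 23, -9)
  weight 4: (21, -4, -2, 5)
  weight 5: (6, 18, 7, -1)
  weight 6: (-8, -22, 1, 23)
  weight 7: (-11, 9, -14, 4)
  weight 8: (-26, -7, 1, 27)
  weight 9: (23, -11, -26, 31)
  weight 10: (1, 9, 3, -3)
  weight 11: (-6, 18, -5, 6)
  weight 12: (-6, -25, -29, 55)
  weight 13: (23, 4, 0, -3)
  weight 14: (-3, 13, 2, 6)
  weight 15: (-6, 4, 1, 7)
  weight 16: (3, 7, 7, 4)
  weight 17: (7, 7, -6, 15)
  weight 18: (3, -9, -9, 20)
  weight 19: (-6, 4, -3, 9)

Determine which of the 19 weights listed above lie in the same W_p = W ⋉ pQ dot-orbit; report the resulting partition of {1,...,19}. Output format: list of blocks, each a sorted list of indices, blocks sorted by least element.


Root system D_4: the 4×4 matrix C matches after relabeling.

W_29-reps of the 19 weights in Ā_29 (same 4-coord order as C):

  λ_1+ρ ↦ (4, 8, 8, 4);  λ_2+ρ ↦ (22, 3, 1, 1);  λ_3+ρ ↦ (5, 5, 2, 3);  λ_4+ρ ↦ (22, 3, 1, 1);  λ_5+ρ ↦ (2, 14, 3, 5);  λ_6+ρ ↦ (3, 17, 2, 2);  λ_7+ρ ↦ (5, 5, 2, 3);  λ_8+ρ ↦ (22, 3, 1, 1);  λ_9+ρ ↦ (3, 17, 2, 2);  λ_10+ρ ↦ (0, 8, 2, 2);  λ_11+ρ ↦ (3, 17, 2, 2);  λ_12+ρ ↦ (22, 3, 1, 1);  λ_13+ρ ↦ (22, 3, 1, 1);  λ_14+ρ ↦ (2, 14, 3, 5);  λ_15+ρ ↦ (5, 5, 2, 3);  λ_16+ρ ↦ (4, 8, 8, 4);  λ_17+ρ ↦ (5, 5, 2, 3);  λ_18+ρ ↦ (4, 8, 8, 4);  λ_19+ρ ↦ (5, 5, 2, 3)

These 19 weights hit 6 W_29-dot-orbits; sizes (3, 5, 5, 2, 3, 1):

[[1, 16, 18], [2, 4, 8, 12, 13], [3, 7, 15, 17, 19], [5, 14], [6, 9, 11], [10]]
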